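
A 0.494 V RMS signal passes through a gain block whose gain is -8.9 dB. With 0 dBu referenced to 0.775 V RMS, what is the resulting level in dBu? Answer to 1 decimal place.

-12.8 dBu

Input level: 20·log₁₀(0.494/0.775) = -3.91 dBu.
Output: -3.91 − 8.9 = -12.8 dBu.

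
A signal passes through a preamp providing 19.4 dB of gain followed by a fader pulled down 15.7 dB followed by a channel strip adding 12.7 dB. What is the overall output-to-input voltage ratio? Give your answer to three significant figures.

Net gain = 19.4 + (−15.7) + 12.7 = 16.4 dB.
Voltage ratio = 10^(16.4/20) = 6.61.

6.61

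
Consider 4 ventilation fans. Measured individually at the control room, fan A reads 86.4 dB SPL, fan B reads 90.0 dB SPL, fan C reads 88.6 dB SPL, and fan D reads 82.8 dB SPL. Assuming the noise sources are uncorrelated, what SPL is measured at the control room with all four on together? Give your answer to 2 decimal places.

Incoherent sources sum as intensities:
L_total = 10·log₁₀(10^(86.4/10) + 10^(90.0/10) + 10^(88.6/10) + 10^(82.8/10)) = 10·log₁₀(2351000000) = 93.71 dB SPL.

93.71 dB SPL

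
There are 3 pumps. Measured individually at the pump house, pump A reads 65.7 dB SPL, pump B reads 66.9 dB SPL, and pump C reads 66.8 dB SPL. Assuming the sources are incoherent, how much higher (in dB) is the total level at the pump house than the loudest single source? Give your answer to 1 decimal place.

Uncorrelated sources add in intensity (power), not in dB.
L_total = 10·log₁₀(10^(65.7/10) + 10^(66.9/10) + 10^(66.8/10)) = 71.27 dB SPL.
Excess over the loudest (66.9 dB): 71.27 − 66.9 = 4.4 dB.

4.4 dB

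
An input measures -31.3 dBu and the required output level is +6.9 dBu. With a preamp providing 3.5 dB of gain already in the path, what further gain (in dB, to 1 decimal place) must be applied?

The required make-up gain is the shortfall in the dB sum.
G = +6.9 − (-31.3) − 3.5 = 34.7 dB.

34.7 dB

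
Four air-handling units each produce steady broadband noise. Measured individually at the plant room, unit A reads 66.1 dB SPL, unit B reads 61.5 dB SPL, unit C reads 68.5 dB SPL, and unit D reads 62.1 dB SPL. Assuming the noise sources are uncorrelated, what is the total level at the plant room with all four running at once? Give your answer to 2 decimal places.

71.52 dB SPL

Add the sources as powers (linear), then convert back to dB:
L_total = 10·log₁₀(10^(66.1/10) + 10^(61.5/10) + 10^(68.5/10) + 10^(62.1/10)) = 10·log₁₀(14190000) = 71.52 dB SPL.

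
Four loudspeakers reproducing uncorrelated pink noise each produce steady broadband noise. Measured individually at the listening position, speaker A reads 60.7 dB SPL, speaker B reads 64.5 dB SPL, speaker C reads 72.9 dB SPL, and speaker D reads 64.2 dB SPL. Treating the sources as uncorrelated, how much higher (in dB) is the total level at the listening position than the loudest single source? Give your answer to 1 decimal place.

Incoherent sources sum as intensities:
L_total = 10·log₁₀(10^(60.7/10) + 10^(64.5/10) + 10^(72.9/10) + 10^(64.2/10)) = 74.17 dB SPL.
Excess over the loudest (72.9 dB): 74.17 − 72.9 = 1.3 dB.

1.3 dB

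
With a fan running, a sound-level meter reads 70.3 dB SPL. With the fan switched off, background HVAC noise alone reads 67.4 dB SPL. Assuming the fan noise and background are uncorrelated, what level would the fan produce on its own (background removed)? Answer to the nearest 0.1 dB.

67.2 dB SPL

Subtract intensities: L_src = 10·log₁₀(10^(L_total/10) − 10^(L_bg/10)).
L_src = 10·log₁₀(10^(70.3/10) − 10^(67.4/10)) = 10·log₁₀(5220000) = 67.2 dB SPL.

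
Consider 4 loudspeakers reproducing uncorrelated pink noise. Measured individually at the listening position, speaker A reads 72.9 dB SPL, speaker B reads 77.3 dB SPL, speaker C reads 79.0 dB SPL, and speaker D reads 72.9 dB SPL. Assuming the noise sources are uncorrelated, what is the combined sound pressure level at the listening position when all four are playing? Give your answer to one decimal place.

Add the sources as powers (linear), then convert back to dB:
L_total = 10·log₁₀(10^(72.9/10) + 10^(77.3/10) + 10^(79.0/10) + 10^(72.9/10)) = 10·log₁₀(172100000) = 82.4 dB SPL.

82.4 dB SPL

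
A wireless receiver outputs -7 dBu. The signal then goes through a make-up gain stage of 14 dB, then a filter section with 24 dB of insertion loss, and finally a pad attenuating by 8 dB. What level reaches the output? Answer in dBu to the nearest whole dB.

-25 dBu

Gain stages sum in dB:
-7 + 14 − 24 − 8 = -25 dBu.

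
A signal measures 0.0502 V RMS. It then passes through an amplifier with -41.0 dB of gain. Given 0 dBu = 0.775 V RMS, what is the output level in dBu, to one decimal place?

-64.8 dBu

Input level: 20·log₁₀(0.0502/0.775) = -23.77 dBu.
Output: -23.77 − 41.0 = -64.8 dBu.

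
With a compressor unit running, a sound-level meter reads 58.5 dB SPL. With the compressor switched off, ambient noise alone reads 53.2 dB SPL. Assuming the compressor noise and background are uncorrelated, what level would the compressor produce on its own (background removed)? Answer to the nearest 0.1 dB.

57.0 dB SPL

Background correction is a power subtraction:
L_src = 10·log₁₀(10^(58.5/10) − 10^(53.2/10)) = 10·log₁₀(499000) = 57.0 dB SPL.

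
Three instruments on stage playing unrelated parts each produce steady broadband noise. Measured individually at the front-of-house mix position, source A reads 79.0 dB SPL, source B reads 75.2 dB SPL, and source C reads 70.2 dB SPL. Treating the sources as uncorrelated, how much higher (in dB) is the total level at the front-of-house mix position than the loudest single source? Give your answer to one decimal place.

Add the sources as powers (linear), then convert back to dB:
L_total = 10·log₁₀(10^(79.0/10) + 10^(75.2/10) + 10^(70.2/10)) = 80.90 dB SPL.
Excess over the loudest (79.0 dB): 80.90 − 79.0 = 1.9 dB.

1.9 dB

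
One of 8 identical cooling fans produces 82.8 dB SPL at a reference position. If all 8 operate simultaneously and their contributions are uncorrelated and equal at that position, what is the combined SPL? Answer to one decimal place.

91.8 dB SPL

8 equal incoherent sources raise the level by 10·log₁₀(8) = 9.03 dB.
L_total = 82.8 + 9.03 = 91.8 dB SPL.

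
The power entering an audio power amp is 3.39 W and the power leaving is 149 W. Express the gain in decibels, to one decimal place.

Power is a power quantity, so gain = 10·log₁₀(P_out/P_in).
10·log₁₀(149/3.39) = 10·log₁₀(43.95) = 16.4 dB.

16.4 dB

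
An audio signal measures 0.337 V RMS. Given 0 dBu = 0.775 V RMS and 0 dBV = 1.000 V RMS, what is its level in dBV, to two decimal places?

dBV = 20·log₁₀(V / 1.000 V).
20·log₁₀(0.337/1.000) = -9.45 dBV.

-9.45 dBV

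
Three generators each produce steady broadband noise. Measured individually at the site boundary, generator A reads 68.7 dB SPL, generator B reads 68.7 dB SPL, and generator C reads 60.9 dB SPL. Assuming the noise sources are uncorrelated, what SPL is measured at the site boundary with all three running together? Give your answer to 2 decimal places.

72.06 dB SPL

Add the sources as powers (linear), then convert back to dB:
L_total = 10·log₁₀(10^(68.7/10) + 10^(68.7/10) + 10^(60.9/10)) = 10·log₁₀(16060000) = 72.06 dB SPL.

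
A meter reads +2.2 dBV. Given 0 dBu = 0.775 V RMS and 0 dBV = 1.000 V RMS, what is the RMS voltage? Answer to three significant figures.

V = 1.000 V × 10^(+2.2/20).
= 1.000 × 1.288 = 1.29 V.

1.29 V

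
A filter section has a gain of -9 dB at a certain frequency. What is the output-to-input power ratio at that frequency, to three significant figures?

Power ratio = 10^(dB/10).
10^(-9/10) = 10^(-0.9000) = 0.126.

0.126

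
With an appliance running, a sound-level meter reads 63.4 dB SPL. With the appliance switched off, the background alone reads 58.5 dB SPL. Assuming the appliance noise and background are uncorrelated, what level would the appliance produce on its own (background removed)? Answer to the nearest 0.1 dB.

61.7 dB SPL

Remove the background by subtracting linear intensities:
L_src = 10·log₁₀(10^(63.4/10) − 10^(58.5/10)) = 10·log₁₀(1480000) = 61.7 dB SPL.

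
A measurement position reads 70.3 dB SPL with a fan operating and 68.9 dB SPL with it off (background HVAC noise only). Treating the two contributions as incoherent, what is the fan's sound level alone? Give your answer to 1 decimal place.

64.7 dB SPL

Background correction is a power subtraction:
L_src = 10·log₁₀(10^(70.3/10) − 10^(68.9/10)) = 10·log₁₀(2953000) = 64.7 dB SPL.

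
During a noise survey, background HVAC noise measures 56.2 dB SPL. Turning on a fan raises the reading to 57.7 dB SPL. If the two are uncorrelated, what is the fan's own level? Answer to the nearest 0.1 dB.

Remove the background by subtracting linear intensities:
L_src = 10·log₁₀(10^(57.7/10) − 10^(56.2/10)) = 10·log₁₀(172000) = 52.4 dB SPL.

52.4 dB SPL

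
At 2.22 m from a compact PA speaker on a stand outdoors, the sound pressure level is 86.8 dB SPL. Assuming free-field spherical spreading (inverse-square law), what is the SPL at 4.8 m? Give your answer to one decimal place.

Inverse-square spreading gives ΔL = −20·log₁₀(d₂/d₁).
ΔL = −20·log₁₀(4.8/2.22) = -6.70 dB, so L₂ = 86.8 + (-6.70) = 80.1 dB SPL.

80.1 dB SPL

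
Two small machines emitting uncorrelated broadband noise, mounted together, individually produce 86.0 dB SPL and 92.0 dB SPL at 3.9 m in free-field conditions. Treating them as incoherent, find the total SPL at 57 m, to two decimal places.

Combined at 3.9 m: 10·log₁₀(10^(86.0/10)+10^(92.0/10)) = 92.973 dB SPL.
Then apply −20·log₁₀(57/3.9) = -23.296 dB → 69.68 dB SPL.

69.68 dB SPL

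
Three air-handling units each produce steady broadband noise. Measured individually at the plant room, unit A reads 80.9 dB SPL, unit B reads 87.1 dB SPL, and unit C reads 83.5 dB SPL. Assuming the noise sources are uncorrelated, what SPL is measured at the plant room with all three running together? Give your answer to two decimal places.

Uncorrelated sources add in intensity (power), not in dB.
L_total = 10·log₁₀(10^(80.9/10) + 10^(87.1/10) + 10^(83.5/10)) = 10·log₁₀(859800000) = 89.34 dB SPL.

89.34 dB SPL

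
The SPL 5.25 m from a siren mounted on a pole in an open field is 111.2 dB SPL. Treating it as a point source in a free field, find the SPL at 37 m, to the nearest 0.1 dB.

For a point source in a free field, ΔL = −20·log₁₀(d₂/d₁).
ΔL = −20·log₁₀(37/5.25) = -16.96 dB, so L₂ = 111.2 + (-16.96) = 94.2 dB SPL.

94.2 dB SPL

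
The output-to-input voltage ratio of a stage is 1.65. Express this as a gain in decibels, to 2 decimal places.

4.35 dB

For a voltage ratio, dB = 20·log₁₀(V₂/V₁).
20·log₁₀(1.65) = 4.35 dB.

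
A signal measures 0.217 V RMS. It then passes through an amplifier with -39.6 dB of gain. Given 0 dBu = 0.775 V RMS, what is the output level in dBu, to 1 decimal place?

Input level: 20·log₁₀(0.217/0.775) = -11.06 dBu.
Output: -11.06 − 39.6 = -50.7 dBu.

-50.7 dBu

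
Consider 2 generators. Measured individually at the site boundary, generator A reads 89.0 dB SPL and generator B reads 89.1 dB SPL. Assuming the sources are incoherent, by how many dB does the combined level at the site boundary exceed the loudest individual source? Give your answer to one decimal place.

Incoherent sources sum as intensities:
L_total = 10·log₁₀(10^(89.0/10) + 10^(89.1/10)) = 92.06 dB SPL.
Excess over the loudest (89.1 dB): 92.06 − 89.1 = 3.0 dB.

3.0 dB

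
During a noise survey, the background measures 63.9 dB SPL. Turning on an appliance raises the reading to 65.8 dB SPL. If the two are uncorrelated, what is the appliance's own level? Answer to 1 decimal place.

Background correction is a power subtraction:
L_src = 10·log₁₀(10^(65.8/10) − 10^(63.9/10)) = 10·log₁₀(1347000) = 61.3 dB SPL.

61.3 dB SPL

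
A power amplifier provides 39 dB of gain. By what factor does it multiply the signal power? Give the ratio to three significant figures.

Power ratio = 10^(dB/10).
10^(39/10) = 10^(3.900) = 7940.

7940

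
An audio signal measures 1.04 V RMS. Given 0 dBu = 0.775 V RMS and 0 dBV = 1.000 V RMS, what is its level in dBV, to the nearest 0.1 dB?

+0.3 dBV

dBV = 20·log₁₀(V / 1.000 V).
20·log₁₀(1.04/1.000) = +0.3 dBV.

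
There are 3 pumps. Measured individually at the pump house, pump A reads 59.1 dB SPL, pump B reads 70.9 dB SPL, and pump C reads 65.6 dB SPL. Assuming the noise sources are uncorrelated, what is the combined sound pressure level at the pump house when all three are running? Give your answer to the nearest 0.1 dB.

72.2 dB SPL

Add the sources as powers (linear), then convert back to dB:
L_total = 10·log₁₀(10^(59.1/10) + 10^(70.9/10) + 10^(65.6/10)) = 10·log₁₀(16750000) = 72.2 dB SPL.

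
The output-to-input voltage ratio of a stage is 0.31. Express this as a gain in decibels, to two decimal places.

Voltage ratio → dB uses the 20·log₁₀ form:
20·log₁₀(0.31) = -10.17 dB.

-10.17 dB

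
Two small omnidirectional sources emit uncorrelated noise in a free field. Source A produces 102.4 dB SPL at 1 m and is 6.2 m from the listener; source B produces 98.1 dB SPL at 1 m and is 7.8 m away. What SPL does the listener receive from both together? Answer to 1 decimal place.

At the listener: L_A = 102.4 − 20·log₁₀(6.2) = 86.55 dB; L_B = 98.1 − 20·log₁₀(7.8) = 80.26 dB.
Combined: 10·log₁₀(10^(86.55/10)+10^(80.26/10)) = 87.5 dB SPL.

87.5 dB SPL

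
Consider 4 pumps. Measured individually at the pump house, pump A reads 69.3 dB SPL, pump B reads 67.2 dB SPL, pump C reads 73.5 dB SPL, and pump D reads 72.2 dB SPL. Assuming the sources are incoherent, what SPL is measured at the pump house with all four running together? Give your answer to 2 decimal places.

Add the sources as powers (linear), then convert back to dB:
L_total = 10·log₁₀(10^(69.3/10) + 10^(67.2/10) + 10^(73.5/10) + 10^(72.2/10)) = 10·log₁₀(52740000) = 77.22 dB SPL.

77.22 dB SPL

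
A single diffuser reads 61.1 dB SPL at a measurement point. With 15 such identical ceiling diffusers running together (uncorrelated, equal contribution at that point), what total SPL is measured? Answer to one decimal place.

15 equal incoherent sources raise the level by 10·log₁₀(15) = 11.76 dB.
L_total = 61.1 + 11.76 = 72.9 dB SPL.

72.9 dB SPL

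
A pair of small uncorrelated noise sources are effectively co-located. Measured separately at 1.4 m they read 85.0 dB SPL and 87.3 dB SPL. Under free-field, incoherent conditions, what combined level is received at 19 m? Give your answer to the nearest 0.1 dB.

66.7 dB SPL

Combined at 1.4 m: 10·log₁₀(10^(85.0/10)+10^(87.3/10)) = 89.31 dB SPL.
Then apply −20·log₁₀(19/1.4) = -22.65 dB → 66.7 dB SPL.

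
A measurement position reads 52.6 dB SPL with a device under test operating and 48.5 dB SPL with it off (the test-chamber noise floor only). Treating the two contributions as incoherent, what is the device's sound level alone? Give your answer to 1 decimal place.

Subtract intensities: L_src = 10·log₁₀(10^(L_total/10) − 10^(L_bg/10)).
L_src = 10·log₁₀(10^(52.6/10) − 10^(48.5/10)) = 10·log₁₀(111200) = 50.5 dB SPL.

50.5 dB SPL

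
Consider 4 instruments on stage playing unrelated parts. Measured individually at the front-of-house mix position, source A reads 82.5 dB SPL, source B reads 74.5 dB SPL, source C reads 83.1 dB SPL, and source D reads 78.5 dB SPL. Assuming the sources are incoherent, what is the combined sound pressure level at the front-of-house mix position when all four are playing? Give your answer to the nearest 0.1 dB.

Uncorrelated sources add in intensity (power), not in dB.
L_total = 10·log₁₀(10^(82.5/10) + 10^(74.5/10) + 10^(83.1/10) + 10^(78.5/10)) = 10·log₁₀(481000000) = 86.8 dB SPL.

86.8 dB SPL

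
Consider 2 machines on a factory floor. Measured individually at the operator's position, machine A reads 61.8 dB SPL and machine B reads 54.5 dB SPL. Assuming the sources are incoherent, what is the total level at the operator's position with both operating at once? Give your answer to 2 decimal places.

Incoherent sources sum as intensities:
L_total = 10·log₁₀(10^(61.8/10) + 10^(54.5/10)) = 10·log₁₀(1795000) = 62.54 dB SPL.

62.54 dB SPL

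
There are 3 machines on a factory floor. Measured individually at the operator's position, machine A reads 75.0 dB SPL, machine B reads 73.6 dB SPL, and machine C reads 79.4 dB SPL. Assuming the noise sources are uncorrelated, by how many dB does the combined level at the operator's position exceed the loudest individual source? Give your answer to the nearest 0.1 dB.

2.1 dB

Incoherent sources sum as intensities:
L_total = 10·log₁₀(10^(75.0/10) + 10^(73.6/10) + 10^(79.4/10)) = 81.51 dB SPL.
Excess over the loudest (79.4 dB): 81.51 − 79.4 = 2.1 dB.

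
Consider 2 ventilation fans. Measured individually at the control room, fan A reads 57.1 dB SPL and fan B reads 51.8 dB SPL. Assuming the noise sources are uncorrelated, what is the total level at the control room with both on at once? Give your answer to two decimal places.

Add the sources as powers (linear), then convert back to dB:
L_total = 10·log₁₀(10^(57.1/10) + 10^(51.8/10)) = 10·log₁₀(664200) = 58.22 dB SPL.

58.22 dB SPL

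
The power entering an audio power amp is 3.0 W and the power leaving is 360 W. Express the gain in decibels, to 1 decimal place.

Power is a power quantity, so gain = 10·log₁₀(P_out/P_in).
10·log₁₀(360/3.0) = 10·log₁₀(120.0) = 20.8 dB.

20.8 dB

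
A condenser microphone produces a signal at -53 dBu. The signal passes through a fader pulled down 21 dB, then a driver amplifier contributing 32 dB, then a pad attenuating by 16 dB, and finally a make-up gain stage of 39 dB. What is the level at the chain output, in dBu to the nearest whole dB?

-19 dBu

Gain stages sum in dB:
-53 − 21 + 32 − 16 + 39 = -19 dBu.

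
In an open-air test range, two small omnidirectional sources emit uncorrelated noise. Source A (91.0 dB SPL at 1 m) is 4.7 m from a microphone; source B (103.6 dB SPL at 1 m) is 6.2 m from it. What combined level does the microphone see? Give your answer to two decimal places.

88.15 dB SPL

At the listener: L_A = 91.0 − 20·log₁₀(4.7) = 77.558 dB; L_B = 103.6 − 20·log₁₀(6.2) = 87.752 dB.
Combined: 10·log₁₀(10^(77.558/10)+10^(87.752/10)) = 88.15 dB SPL.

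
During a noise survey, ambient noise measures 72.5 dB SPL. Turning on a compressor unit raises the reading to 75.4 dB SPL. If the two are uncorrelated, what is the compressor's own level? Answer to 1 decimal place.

Background correction is a power subtraction:
L_src = 10·log₁₀(10^(75.4/10) − 10^(72.5/10)) = 10·log₁₀(16890000) = 72.3 dB SPL.

72.3 dB SPL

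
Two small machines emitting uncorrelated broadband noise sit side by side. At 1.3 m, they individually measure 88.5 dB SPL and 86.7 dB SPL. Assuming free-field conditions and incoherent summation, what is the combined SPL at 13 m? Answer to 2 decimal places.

Combined at 1.3 m: 10·log₁₀(10^(88.5/10)+10^(86.7/10)) = 90.703 dB SPL.
Then apply −20·log₁₀(13/1.3) = -20.000 dB → 70.70 dB SPL.

70.70 dB SPL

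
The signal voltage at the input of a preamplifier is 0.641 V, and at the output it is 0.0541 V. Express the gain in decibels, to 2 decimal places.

For a voltage ratio, dB = 20·log₁₀(V₂/V₁).
20·log₁₀(0.0541/0.641) = 20·log₁₀(0.08440) = -21.47 dB.

-21.47 dB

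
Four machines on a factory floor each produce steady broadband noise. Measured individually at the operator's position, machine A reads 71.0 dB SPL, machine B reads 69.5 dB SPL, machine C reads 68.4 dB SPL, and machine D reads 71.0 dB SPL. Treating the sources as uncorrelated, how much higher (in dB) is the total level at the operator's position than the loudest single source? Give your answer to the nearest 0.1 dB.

Uncorrelated sources add in intensity (power), not in dB.
L_total = 10·log₁₀(10^(71.0/10) + 10^(69.5/10) + 10^(68.4/10) + 10^(71.0/10)) = 76.13 dB SPL.
Excess over the loudest (71.0 dB): 76.13 − 71.0 = 5.1 dB.

5.1 dB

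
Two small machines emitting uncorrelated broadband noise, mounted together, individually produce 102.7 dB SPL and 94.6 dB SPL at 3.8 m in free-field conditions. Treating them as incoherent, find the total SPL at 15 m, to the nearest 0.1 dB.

Combined at 3.8 m: 10·log₁₀(10^(102.7/10)+10^(94.6/10)) = 103.33 dB SPL.
Then apply −20·log₁₀(15/3.8) = -11.93 dB → 91.4 dB SPL.

91.4 dB SPL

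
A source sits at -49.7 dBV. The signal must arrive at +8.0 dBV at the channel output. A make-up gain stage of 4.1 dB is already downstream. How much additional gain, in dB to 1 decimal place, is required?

53.6 dB

The required make-up gain is the shortfall in the dB sum.
G = +8.0 − (-49.7) − 4.1 = 53.6 dB.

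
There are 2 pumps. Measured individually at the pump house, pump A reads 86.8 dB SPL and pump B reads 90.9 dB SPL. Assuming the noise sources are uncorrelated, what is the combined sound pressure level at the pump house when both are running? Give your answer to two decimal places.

92.33 dB SPL

Add the sources as powers (linear), then convert back to dB:
L_total = 10·log₁₀(10^(86.8/10) + 10^(90.9/10)) = 10·log₁₀(1709000000) = 92.33 dB SPL.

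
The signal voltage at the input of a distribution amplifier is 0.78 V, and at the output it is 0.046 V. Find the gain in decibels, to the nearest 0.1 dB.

Voltage is an amplitude quantity, so gain = 20·log₁₀(V_out/V_in).
20·log₁₀(0.046/0.78) = 20·log₁₀(0.05897) = -24.6 dB.

-24.6 dB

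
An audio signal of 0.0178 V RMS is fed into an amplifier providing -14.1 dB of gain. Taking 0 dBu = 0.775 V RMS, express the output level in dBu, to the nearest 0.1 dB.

-46.9 dBu

Input level: 20·log₁₀(0.0178/0.775) = -32.78 dBu.
Output: -32.78 − 14.1 = -46.9 dBu.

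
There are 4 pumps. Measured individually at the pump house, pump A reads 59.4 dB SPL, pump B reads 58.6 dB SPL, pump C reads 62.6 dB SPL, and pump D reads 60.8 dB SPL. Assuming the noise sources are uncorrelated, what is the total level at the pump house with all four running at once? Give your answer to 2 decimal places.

Incoherent sources sum as intensities:
L_total = 10·log₁₀(10^(59.4/10) + 10^(58.6/10) + 10^(62.6/10) + 10^(60.8/10)) = 10·log₁₀(4617000) = 66.64 dB SPL.

66.64 dB SPL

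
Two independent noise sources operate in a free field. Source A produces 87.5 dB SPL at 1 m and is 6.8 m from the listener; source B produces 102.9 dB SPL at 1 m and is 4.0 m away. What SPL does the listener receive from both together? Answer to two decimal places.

At the listener: L_A = 87.5 − 20·log₁₀(6.8) = 70.850 dB; L_B = 102.9 − 20·log₁₀(4.0) = 90.859 dB.
Combined: 10·log₁₀(10^(70.850/10)+10^(90.859/10)) = 90.90 dB SPL.

90.90 dB SPL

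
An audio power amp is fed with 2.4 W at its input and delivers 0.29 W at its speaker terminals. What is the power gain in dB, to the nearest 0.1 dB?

-9.2 dB

Power is a power quantity, so gain = 10·log₁₀(P_out/P_in).
10·log₁₀(0.29/2.4) = 10·log₁₀(0.1208) = -9.2 dB.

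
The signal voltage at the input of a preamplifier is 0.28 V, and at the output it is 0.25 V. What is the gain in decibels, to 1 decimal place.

-1.0 dB

Voltage ratio → dB uses the 20·log₁₀ form:
20·log₁₀(0.25/0.28) = 20·log₁₀(0.8929) = -1.0 dB.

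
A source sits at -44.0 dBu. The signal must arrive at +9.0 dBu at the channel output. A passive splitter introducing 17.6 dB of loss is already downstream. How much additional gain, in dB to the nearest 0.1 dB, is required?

The required make-up gain is the shortfall in the dB sum.
G = +9.0 − (-44.0) + 17.6 = 70.6 dB.

70.6 dB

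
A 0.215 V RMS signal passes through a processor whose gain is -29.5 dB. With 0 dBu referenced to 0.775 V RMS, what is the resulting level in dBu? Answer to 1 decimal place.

Input level: 20·log₁₀(0.215/0.775) = -11.14 dBu.
Output: -11.14 − 29.5 = -40.6 dBu.

-40.6 dBu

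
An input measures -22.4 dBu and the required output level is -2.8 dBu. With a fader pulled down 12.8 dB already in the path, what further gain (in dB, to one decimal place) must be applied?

The required make-up gain is the shortfall in the dB sum.
G = -2.8 − (-22.4) + 12.8 = 32.4 dB.

32.4 dB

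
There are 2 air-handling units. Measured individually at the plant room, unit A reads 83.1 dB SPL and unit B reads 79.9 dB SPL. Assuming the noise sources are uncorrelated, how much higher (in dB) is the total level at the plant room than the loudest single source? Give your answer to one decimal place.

Uncorrelated sources add in intensity (power), not in dB.
L_total = 10·log₁₀(10^(83.1/10) + 10^(79.9/10)) = 84.80 dB SPL.
Excess over the loudest (83.1 dB): 84.80 − 83.1 = 1.7 dB.

1.7 dB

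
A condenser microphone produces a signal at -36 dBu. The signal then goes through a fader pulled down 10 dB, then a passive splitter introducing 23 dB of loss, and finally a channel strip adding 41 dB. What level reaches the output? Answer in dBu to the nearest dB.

Gain stages sum in dB:
-36 − 10 − 23 + 41 = -28 dBu.

-28 dBu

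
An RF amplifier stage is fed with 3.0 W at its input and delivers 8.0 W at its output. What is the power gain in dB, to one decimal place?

4.3 dB

Power ratio → dB uses the 10·log₁₀ form:
10·log₁₀(8.0/3.0) = 10·log₁₀(2.667) = 4.3 dB.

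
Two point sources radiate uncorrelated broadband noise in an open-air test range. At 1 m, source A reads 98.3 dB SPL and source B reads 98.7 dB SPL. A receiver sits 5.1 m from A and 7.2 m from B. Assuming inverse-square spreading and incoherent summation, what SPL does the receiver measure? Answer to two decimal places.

86.05 dB SPL

At the listener: L_A = 98.3 − 20·log₁₀(5.1) = 84.149 dB; L_B = 98.7 − 20·log₁₀(7.2) = 81.553 dB.
Combined: 10·log₁₀(10^(84.149/10)+10^(81.553/10)) = 86.05 dB SPL.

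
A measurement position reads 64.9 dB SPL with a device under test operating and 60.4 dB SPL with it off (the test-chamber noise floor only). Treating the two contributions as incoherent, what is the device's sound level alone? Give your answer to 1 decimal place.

Background correction is a power subtraction:
L_src = 10·log₁₀(10^(64.9/10) − 10^(60.4/10)) = 10·log₁₀(1994000) = 63.0 dB SPL.

63.0 dB SPL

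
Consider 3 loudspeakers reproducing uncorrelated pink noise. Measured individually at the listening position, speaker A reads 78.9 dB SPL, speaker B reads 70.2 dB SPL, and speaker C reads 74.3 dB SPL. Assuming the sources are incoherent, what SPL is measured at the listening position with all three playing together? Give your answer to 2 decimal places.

Uncorrelated sources add in intensity (power), not in dB.
L_total = 10·log₁₀(10^(78.9/10) + 10^(70.2/10) + 10^(74.3/10)) = 10·log₁₀(115000000) = 80.61 dB SPL.

80.61 dB SPL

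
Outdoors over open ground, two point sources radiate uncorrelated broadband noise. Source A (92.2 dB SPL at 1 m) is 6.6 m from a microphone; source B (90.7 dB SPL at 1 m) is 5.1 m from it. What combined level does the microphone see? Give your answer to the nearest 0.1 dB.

79.2 dB SPL

At the listener: L_A = 92.2 − 20·log₁₀(6.6) = 75.81 dB; L_B = 90.7 − 20·log₁₀(5.1) = 76.55 dB.
Combined: 10·log₁₀(10^(75.81/10)+10^(76.55/10)) = 79.2 dB SPL.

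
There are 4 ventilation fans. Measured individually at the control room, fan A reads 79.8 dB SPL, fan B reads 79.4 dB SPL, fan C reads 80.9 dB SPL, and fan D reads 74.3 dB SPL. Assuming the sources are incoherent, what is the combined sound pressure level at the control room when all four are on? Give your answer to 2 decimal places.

Uncorrelated sources add in intensity (power), not in dB.
L_total = 10·log₁₀(10^(79.8/10) + 10^(79.4/10) + 10^(80.9/10) + 10^(74.3/10)) = 10·log₁₀(332500000) = 85.22 dB SPL.

85.22 dB SPL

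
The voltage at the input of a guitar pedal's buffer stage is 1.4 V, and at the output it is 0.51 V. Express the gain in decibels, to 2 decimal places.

Voltage is an amplitude quantity, so gain = 20·log₁₀(V_out/V_in).
20·log₁₀(0.51/1.4) = 20·log₁₀(0.3643) = -8.77 dB.

-8.77 dB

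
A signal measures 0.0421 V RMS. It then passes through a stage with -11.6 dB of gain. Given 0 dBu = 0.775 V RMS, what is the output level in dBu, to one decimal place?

-36.9 dBu

Input level: 20·log₁₀(0.0421/0.775) = -25.30 dBu.
Output: -25.30 − 11.6 = -36.9 dBu.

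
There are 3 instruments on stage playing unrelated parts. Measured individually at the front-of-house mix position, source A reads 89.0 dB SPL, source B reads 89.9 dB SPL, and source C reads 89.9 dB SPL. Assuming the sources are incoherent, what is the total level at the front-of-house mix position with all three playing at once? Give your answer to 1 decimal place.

94.4 dB SPL

Add the sources as powers (linear), then convert back to dB:
L_total = 10·log₁₀(10^(89.0/10) + 10^(89.9/10) + 10^(89.9/10)) = 10·log₁₀(2749000000) = 94.4 dB SPL.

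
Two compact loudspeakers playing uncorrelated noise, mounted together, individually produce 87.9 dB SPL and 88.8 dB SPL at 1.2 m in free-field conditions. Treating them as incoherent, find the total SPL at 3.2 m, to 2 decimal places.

Combined at 1.2 m: 10·log₁₀(10^(87.9/10)+10^(88.8/10)) = 91.384 dB SPL.
Then apply −20·log₁₀(3.2/1.2) = -8.519 dB → 82.86 dB SPL.

82.86 dB SPL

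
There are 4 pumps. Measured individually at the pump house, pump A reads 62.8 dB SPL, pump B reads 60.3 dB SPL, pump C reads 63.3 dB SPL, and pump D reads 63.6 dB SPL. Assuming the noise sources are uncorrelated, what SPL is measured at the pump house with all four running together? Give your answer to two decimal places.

Uncorrelated sources add in intensity (power), not in dB.
L_total = 10·log₁₀(10^(62.8/10) + 10^(60.3/10) + 10^(63.3/10) + 10^(63.6/10)) = 10·log₁₀(7406000) = 68.70 dB SPL.

68.70 dB SPL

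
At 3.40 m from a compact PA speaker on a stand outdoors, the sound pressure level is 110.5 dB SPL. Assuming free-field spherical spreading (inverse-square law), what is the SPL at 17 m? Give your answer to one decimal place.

Free-field point source: level drops by 20·log₁₀ of the distance ratio.
ΔL = −20·log₁₀(17/3.40) = -13.98 dB, so L₂ = 110.5 + (-13.98) = 96.5 dB SPL.

96.5 dB SPL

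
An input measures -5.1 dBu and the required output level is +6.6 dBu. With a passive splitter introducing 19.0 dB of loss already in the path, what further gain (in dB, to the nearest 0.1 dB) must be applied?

30.7 dB

The required make-up gain is the shortfall in the dB sum.
G = +6.6 − (-5.1) + 19.0 = 30.7 dB.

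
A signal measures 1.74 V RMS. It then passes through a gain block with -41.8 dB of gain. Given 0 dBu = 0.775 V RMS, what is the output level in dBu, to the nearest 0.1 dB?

-34.8 dBu

Input level: 20·log₁₀(1.74/0.775) = 7.02 dBu.
Output: 7.02 − 41.8 = -34.8 dBu.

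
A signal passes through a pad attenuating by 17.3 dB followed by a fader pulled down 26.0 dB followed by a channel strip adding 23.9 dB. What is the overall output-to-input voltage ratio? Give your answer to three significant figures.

0.107

Net gain = (−17.3) + (−26.0) + 23.9 = -19.4 dB.
Voltage ratio = 10^(-19.4/20) = 0.107.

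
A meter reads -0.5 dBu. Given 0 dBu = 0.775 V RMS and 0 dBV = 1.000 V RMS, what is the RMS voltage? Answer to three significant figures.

V = 0.775 V × 10^(-0.5/20).
= 0.775 × 0.9441 = 0.732 V.

0.732 V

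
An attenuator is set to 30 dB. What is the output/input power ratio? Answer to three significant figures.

Power ratio = 10^(dB/10).
10^(-30/10) = 10^(-3.000) = 0.00100.

0.00100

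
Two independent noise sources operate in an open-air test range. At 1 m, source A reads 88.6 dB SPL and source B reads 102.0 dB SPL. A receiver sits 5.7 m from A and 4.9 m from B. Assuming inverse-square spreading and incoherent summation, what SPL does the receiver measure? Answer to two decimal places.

At the listener: L_A = 88.6 − 20·log₁₀(5.7) = 73.483 dB; L_B = 102.0 − 20·log₁₀(4.9) = 88.196 dB.
Combined: 10·log₁₀(10^(73.483/10)+10^(88.196/10)) = 88.34 dB SPL.

88.34 dB SPL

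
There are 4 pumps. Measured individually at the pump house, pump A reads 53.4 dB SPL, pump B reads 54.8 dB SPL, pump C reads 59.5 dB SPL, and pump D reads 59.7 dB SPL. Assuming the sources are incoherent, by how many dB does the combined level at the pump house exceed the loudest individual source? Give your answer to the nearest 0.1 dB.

4.0 dB

Uncorrelated sources add in intensity (power), not in dB.
L_total = 10·log₁₀(10^(53.4/10) + 10^(54.8/10) + 10^(59.5/10) + 10^(59.7/10)) = 63.70 dB SPL.
Excess over the loudest (59.7 dB): 63.70 − 59.7 = 4.0 dB.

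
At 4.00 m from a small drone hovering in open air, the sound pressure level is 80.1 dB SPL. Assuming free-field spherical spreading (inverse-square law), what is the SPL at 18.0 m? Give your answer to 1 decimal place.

67.0 dB SPL

Free-field point source: level drops by 20·log₁₀ of the distance ratio.
ΔL = −20·log₁₀(18.0/4.00) = -13.06 dB, so L₂ = 80.1 + (-13.06) = 67.0 dB SPL.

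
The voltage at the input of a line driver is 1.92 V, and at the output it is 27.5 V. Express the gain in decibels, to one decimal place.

23.1 dB

For a voltage ratio, dB = 20·log₁₀(V₂/V₁).
20·log₁₀(27.5/1.92) = 20·log₁₀(14.32) = 23.1 dB.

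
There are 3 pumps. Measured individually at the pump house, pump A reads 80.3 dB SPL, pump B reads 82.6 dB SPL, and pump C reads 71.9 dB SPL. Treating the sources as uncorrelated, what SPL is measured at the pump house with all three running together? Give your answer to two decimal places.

Add the sources as powers (linear), then convert back to dB:
L_total = 10·log₁₀(10^(80.3/10) + 10^(82.6/10) + 10^(71.9/10)) = 10·log₁₀(304600000) = 84.84 dB SPL.

84.84 dB SPL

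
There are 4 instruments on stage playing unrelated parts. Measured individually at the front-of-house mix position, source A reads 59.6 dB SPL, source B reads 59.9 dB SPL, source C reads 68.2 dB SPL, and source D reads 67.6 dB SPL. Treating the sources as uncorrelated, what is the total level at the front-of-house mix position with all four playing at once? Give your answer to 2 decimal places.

71.54 dB SPL

Uncorrelated sources add in intensity (power), not in dB.
L_total = 10·log₁₀(10^(59.6/10) + 10^(59.9/10) + 10^(68.2/10) + 10^(67.6/10)) = 10·log₁₀(14250000) = 71.54 dB SPL.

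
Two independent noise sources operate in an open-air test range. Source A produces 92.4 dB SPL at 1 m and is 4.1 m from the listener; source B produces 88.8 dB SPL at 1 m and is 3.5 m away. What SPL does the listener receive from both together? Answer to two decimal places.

82.18 dB SPL

At the listener: L_A = 92.4 − 20·log₁₀(4.1) = 80.144 dB; L_B = 88.8 − 20·log₁₀(3.5) = 77.919 dB.
Combined: 10·log₁₀(10^(80.144/10)+10^(77.919/10)) = 82.18 dB SPL.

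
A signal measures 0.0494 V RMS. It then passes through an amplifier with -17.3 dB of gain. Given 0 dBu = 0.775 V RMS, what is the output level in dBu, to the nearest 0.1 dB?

Input level: 20·log₁₀(0.0494/0.775) = -23.91 dBu.
Output: -23.91 − 17.3 = -41.2 dBu.

-41.2 dBu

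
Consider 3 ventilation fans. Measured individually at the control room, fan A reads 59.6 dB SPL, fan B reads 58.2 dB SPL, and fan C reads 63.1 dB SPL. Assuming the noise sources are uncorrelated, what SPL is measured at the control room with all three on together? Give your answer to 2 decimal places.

Uncorrelated sources add in intensity (power), not in dB.
L_total = 10·log₁₀(10^(59.6/10) + 10^(58.2/10) + 10^(63.1/10)) = 10·log₁₀(3614000) = 65.58 dB SPL.

65.58 dB SPL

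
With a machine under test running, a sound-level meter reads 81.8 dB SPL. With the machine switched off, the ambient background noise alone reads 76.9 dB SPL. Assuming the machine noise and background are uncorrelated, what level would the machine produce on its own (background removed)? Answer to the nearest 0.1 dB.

80.1 dB SPL

Remove the background by subtracting linear intensities:
L_src = 10·log₁₀(10^(81.8/10) − 10^(76.9/10)) = 10·log₁₀(102400000) = 80.1 dB SPL.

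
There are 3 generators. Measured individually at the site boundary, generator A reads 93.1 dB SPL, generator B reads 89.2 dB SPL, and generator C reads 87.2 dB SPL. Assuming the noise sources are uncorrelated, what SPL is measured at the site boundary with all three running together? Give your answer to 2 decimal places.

95.31 dB SPL

Add the sources as powers (linear), then convert back to dB:
L_total = 10·log₁₀(10^(93.1/10) + 10^(89.2/10) + 10^(87.2/10)) = 10·log₁₀(3398000000) = 95.31 dB SPL.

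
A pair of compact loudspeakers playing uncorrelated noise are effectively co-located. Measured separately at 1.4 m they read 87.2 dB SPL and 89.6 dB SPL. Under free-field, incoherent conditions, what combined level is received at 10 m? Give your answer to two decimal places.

Combined at 1.4 m: 10·log₁₀(10^(87.2/10)+10^(89.6/10)) = 91.574 dB SPL.
Then apply −20·log₁₀(10/1.4) = -17.077 dB → 74.50 dB SPL.

74.50 dB SPL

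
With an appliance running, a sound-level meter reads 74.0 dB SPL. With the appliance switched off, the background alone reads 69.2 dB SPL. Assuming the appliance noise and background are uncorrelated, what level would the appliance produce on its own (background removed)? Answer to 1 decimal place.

Remove the background by subtracting linear intensities:
L_src = 10·log₁₀(10^(74.0/10) − 10^(69.2/10)) = 10·log₁₀(16800000) = 72.3 dB SPL.

72.3 dB SPL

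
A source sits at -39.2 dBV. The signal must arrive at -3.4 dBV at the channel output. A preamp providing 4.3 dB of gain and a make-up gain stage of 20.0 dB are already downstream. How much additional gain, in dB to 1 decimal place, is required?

11.5 dB

The required make-up gain is the shortfall in the dB sum.
G = -3.4 − (-39.2) − 4.3 − 20.0 = 11.5 dB.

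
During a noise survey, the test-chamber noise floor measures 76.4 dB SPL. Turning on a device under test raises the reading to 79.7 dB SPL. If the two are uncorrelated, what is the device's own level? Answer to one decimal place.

77.0 dB SPL

Subtract intensities: L_src = 10·log₁₀(10^(L_total/10) − 10^(L_bg/10)).
L_src = 10·log₁₀(10^(79.7/10) − 10^(76.4/10)) = 10·log₁₀(49670000) = 77.0 dB SPL.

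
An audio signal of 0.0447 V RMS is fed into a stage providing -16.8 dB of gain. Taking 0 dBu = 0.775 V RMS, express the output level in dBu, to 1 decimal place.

-41.6 dBu

Input level: 20·log₁₀(0.0447/0.775) = -24.78 dBu.
Output: -24.78 − 16.8 = -41.6 dBu.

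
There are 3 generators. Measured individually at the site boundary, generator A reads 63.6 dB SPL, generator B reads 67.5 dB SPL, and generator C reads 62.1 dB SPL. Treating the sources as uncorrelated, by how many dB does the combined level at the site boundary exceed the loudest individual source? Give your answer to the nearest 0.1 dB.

Uncorrelated sources add in intensity (power), not in dB.
L_total = 10·log₁₀(10^(63.6/10) + 10^(67.5/10) + 10^(62.1/10)) = 69.79 dB SPL.
Excess over the loudest (67.5 dB): 69.79 − 67.5 = 2.3 dB.

2.3 dB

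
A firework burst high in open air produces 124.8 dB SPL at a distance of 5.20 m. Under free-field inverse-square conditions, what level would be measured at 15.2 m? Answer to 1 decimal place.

For a point source in a free field, ΔL = −20·log₁₀(d₂/d₁).
ΔL = −20·log₁₀(15.2/5.20) = -9.32 dB, so L₂ = 124.8 + (-9.32) = 115.5 dB SPL.

115.5 dB SPL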